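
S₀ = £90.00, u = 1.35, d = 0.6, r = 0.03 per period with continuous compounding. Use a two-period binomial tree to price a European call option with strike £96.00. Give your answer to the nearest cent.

Risk-neutral probability p = (e^0.03 − 0.6)/(1.35 − 0.6) = 0.4305/0.7500 = 0.5739
Terminal stock prices: S_uu = 164, S_ud = 72.9, S_dd = 32.4
Terminal payoffs (S − K): max(68.03, 0) = 68.03, max(-23.1, 0) = 0, max(-63.6, 0) = 0
Node u (S = 121.5): V_u = e^(−0.03)·[0.5739·68.0250 + 0.4261·0.0000] = 37.8884
Node d (S = 54): V_d = e^(−0.03)·[0.5739·0.0000 + 0.4261·0.0000] = 0.0000
Node 0 (S = 90): V_0 = e^(−0.03)·[0.5739·37.8884 + 0.4261·0.0000] = 21.1029

£21.10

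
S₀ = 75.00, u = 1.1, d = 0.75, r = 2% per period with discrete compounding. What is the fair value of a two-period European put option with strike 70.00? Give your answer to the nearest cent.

4.15

Risk-neutral probability p = (1 + 0.02 − 0.75)/(1.1 − 0.75) = 0.2700/0.3500 = 0.7714
Terminal stock prices: S_uu = 90.75, S_ud = 61.88, S_dd = 42.19
Terminal payoffs (K − S): max(-20.75, 0) = 0, max(8.125, 0) = 8.125, max(27.81, 0) = 27.81
Node u (S = 82.5): V_u = 1/1.02·[0.7714·0.0000 + 0.2286·8.1250] = 1.8207
Node d (S = 56.25): V_d = 1/1.02·[0.7714·8.1250 + 0.2286·27.8125] = 12.3775
Node 0 (S = 75): V_0 = 1/1.02·[0.7714·1.8207 + 0.2286·12.3775] = 4.1507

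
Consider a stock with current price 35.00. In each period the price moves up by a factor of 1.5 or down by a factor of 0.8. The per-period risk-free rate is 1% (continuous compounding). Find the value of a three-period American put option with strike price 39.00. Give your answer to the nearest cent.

9.51

Risk-neutral probability p = (e^0.01 − 0.8)/(1.5 − 0.8) = 0.2101/0.7000 = 0.3001
Terminal stock prices: S_uuu = 118.1, S_uud = 63, S_udd = 33.6, S_ddd = 17.92
Terminal payoffs (K − S): max(-79.12, 0) = 0, max(-24, 0) = 0, max(5.4, 0) = 5.4, max(21.08, 0) = 21.08
Node uu (S = 78.75): continuation = e^(−0.01)·[0.3001·0.0000 + 0.6999·0.0000] = 0.0000; exercise value = 0.0000 ≤ continuation, so V_uu = 0.0000
Node ud (S = 42): continuation = e^(−0.01)·[0.3001·0.0000 + 0.6999·5.4000] = 3.7420; exercise value = 0.0000 ≤ continuation, so V_ud = 3.7420
Node dd (S = 22.4): continuation = e^(−0.01)·[0.3001·5.4000 + 0.6999·21.0800] = 16.2119; exercise value = 16.6000 > continuation, so V_dd = 16.6000 (exercise)
Node u (S = 52.5): continuation = e^(−0.01)·[0.3001·0.0000 + 0.6999·3.7420] = 2.5931; exercise value = 0.0000 ≤ continuation, so V_u = 2.5931
Node d (S = 28): continuation = e^(−0.01)·[0.3001·3.7420 + 0.6999·16.6000] = 12.6149; exercise value = 11.0000 ≤ continuation, so V_d = 12.6149
Node 0 (S = 35): continuation = e^(−0.01)·[0.3001·2.5931 + 0.6999·12.6149] = 9.5120; exercise value = 4.0000 ≤ continuation, so V_0 = 9.5120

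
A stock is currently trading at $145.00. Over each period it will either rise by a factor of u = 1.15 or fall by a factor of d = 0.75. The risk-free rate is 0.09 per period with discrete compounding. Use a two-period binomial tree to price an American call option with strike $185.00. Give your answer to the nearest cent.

Risk-neutral probability p = (1 + 0.09 − 0.75)/(1.15 − 0.75) = 0.3400/0.4000 = 0.8500
Terminal stock prices: S_uu = 191.8, S_ud = 125.1, S_dd = 81.56
Terminal payoffs (S − K): max(6.762, 0) = 6.762, max(-59.94, 0) = 0, max(-103.4, 0) = 0
Node u (S = 166.8): continuation = 1/1.09·[0.8500·6.7625 + 0.1500·0.0000] = 5.2735; exercise value = 0.0000 ≤ continuation, so V_u = 5.2735
Node d (S = 108.8): continuation = 1/1.09·[0.8500·0.0000 + 0.1500·0.0000] = 0.0000; exercise value = 0.0000 ≤ continuation, so V_d = 0.0000
Node 0 (S = 145): continuation = 1/1.09·[0.8500·5.2735 + 0.1500·0.0000] = 4.1124; exercise value = 0.0000 ≤ continuation, so V_0 = 4.1124

$4.11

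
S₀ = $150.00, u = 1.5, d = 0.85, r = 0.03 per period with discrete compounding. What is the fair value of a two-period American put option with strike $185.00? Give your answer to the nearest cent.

Risk-neutral probability p = (1 + 0.03 − 0.85)/(1.5 − 0.85) = 0.1800/0.6500 = 0.2769
Terminal stock prices: S_uu = 337.5, S_ud = 191.2, S_dd = 108.4
Terminal payoffs (K − S): max(-152.5, 0) = 0, max(-6.25, 0) = 0, max(76.63, 0) = 76.63
Node u (S = 225): continuation = 1/1.03·[0.2769·0.0000 + 0.7231·0.0000] = 0.0000; exercise value = 0.0000 ≤ continuation, so V_u = 0.0000
Node d (S = 127.5): continuation = 1/1.03·[0.2769·0.0000 + 0.7231·76.6250] = 53.7920; exercise value = 57.5000 > continuation, so V_d = 57.5000 (exercise)
Node 0 (S = 150): continuation = 1/1.03·[0.2769·0.0000 + 0.7231·57.5000] = 40.3659; exercise value = 35.0000 ≤ continuation, so V_0 = 40.3659

$40.37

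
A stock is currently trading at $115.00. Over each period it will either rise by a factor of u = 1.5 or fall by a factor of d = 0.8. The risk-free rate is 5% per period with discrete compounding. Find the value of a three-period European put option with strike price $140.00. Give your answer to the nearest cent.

Risk-neutral probability p = (1 + 0.05 − 0.8)/(1.5 − 0.8) = 0.2500/0.7000 = 0.3571
Terminal stock prices: S_uuu = 388.1, S_uud = 207, S_udd = 110.4, S_ddd = 58.88
Terminal payoffs (K − S): max(-248.1, 0) = 0, max(-67, 0) = 0, max(29.6, 0) = 29.6, max(81.12, 0) = 81.12
Node uu (S = 258.8): V_uu = 1/1.05·[0.3571·0.0000 + 0.6429·0.0000] = 0.0000
Node ud (S = 138): V_ud = 1/1.05·[0.3571·0.0000 + 0.6429·29.6000] = 18.1224
Node dd (S = 73.6): V_dd = 1/1.05·[0.3571·29.6000 + 0.6429·81.1200] = 59.7333
Node u (S = 172.5): V_u = 1/1.05·[0.3571·0.0000 + 0.6429·18.1224] = 11.0954
Node d (S = 92): V_d = 1/1.05·[0.3571·18.1224 + 0.6429·59.7333] = 42.7355
Node 0 (S = 115): V_0 = 1/1.05·[0.3571·11.0954 + 0.6429·42.7355] = 29.9385

$29.94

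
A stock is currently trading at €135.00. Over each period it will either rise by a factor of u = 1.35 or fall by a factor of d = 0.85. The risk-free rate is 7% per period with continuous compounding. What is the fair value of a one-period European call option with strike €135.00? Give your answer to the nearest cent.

Risk-neutral probability p = (e^0.07 − 0.85)/(1.35 − 0.85) = 0.2225/0.5000 = 0.4450
Terminal stock prices: S_u = 182.2, S_d = 114.8
Terminal payoffs (S − K): max(47.25, 0) = 47.25, max(-20.25, 0) = 0
Node 0 (S = 135): V_0 = e^(−0.07)·[0.4450·47.2500 + 0.5550·0.0000] = 19.6055

€19.61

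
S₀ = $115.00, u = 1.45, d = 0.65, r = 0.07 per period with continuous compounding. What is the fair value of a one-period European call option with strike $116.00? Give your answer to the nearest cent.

$24.99

Risk-neutral probability p = (e^0.07 − 0.65)/(1.45 − 0.65) = 0.4225/0.8000 = 0.5281
Terminal stock prices: S_u = 166.8, S_d = 74.75
Terminal payoffs (S − K): max(50.75, 0) = 50.75, max(-41.25, 0) = 0
Node 0 (S = 115): V_0 = e^(−0.07)·[0.5281·50.7500 + 0.4719·0.0000] = 24.9908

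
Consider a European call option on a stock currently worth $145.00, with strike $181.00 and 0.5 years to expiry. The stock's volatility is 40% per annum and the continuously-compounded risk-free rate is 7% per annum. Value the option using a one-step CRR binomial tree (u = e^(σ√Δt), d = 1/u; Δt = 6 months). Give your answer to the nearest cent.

$5.41

CRR parameters: u = e^(σ√Δt) = e^(0.4·√0.5) = 1.3269, d = 1/u = 0.7536
Per-period rate: rΔt = 0.07·0.5 = 0.035, so R = e^0.035 = 1.0356
Risk-neutral probability p = (e^0.035 − 0.7536)/(1.3269 − 0.7536) = 0.2820/0.5733 = 0.4919
Terminal stock prices: S_u = 192.4, S_d = 109.3
Terminal payoffs (S − K): max(11.4, 0) = 11.4, max(-71.72, 0) = 0
Node 0 (S = 145): V_0 = e^(−0.035)·[0.4919·11.4000 + 0.5081·0.0000] = 5.4147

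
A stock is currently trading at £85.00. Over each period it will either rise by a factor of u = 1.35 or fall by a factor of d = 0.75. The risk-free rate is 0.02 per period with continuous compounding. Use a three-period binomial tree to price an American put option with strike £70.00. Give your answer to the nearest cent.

£7.84

Risk-neutral probability p = (e^0.02 − 0.75)/(1.35 − 0.75) = 0.2702/0.6000 = 0.4503
Terminal stock prices: S_uuu = 209.1, S_uud = 116.2, S_udd = 64.55, S_ddd = 35.86
Terminal payoffs (K − S): max(-139.1, 0) = 0, max(-46.18, 0) = 0, max(5.453, 0) = 5.453, max(34.14, 0) = 34.14
Node uu (S = 154.9): continuation = e^(−0.02)·[0.4503·0.0000 + 0.5497·0.0000] = 0.0000; exercise value = 0.0000 ≤ continuation, so V_uu = 0.0000
Node ud (S = 86.06): continuation = e^(−0.02)·[0.4503·0.0000 + 0.5497·5.4531] = 2.9380; exercise value = 0.0000 ≤ continuation, so V_ud = 2.9380
Node dd (S = 47.81): continuation = e^(−0.02)·[0.4503·5.4531 + 0.5497·34.1406] = 20.8014; exercise value = 22.1875 > continuation, so V_dd = 22.1875 (exercise)
Node u (S = 114.8): continuation = e^(−0.02)·[0.4503·0.0000 + 0.5497·2.9380] = 1.5830; exercise value = 0.0000 ≤ continuation, so V_u = 1.5830
Node d (S = 63.75): continuation = e^(−0.02)·[0.4503·2.9380 + 0.5497·22.1875] = 13.2511; exercise value = 6.2500 ≤ continuation, so V_d = 13.2511
Node 0 (S = 85): continuation = e^(−0.02)·[0.4503·1.5830 + 0.5497·13.2511] = 7.8382; exercise value = 0.0000 ≤ continuation, so V_0 = 7.8382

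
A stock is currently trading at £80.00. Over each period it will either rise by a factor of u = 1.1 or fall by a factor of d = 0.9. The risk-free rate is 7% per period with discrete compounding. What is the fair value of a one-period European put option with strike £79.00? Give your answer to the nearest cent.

£0.98

Risk-neutral probability p = (1 + 0.07 − 0.9)/(1.1 − 0.9) = 0.1700/0.2000 = 0.8500
Terminal stock prices: S_u = 88, S_d = 72
Terminal payoffs (K − S): max(-9, 0) = 0, max(7, 0) = 7
Node 0 (S = 80): V_0 = 1/1.07·[0.8500·0.0000 + 0.1500·7.0000] = 0.9813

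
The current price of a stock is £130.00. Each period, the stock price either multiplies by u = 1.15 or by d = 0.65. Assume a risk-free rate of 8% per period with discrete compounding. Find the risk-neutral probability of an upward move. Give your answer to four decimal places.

Risk-neutral probability p = (1 + 0.08 − 0.65)/(1.15 − 0.65) = 0.4300/0.5000 = 0.8600

p = 0.8600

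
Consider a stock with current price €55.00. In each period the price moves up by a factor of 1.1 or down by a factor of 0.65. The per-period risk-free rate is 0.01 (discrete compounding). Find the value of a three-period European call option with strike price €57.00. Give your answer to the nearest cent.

Risk-neutral probability p = (1 + 0.01 − 0.65)/(1.1 − 0.65) = 0.3600/0.4500 = 0.8000
Terminal stock prices: S_uuu = 73.21, S_uud = 43.26, S_udd = 25.56, S_ddd = 15.1
Terminal payoffs (S − K): max(16.21, 0) = 16.21, max(-13.74, 0) = 0, max(-31.44, 0) = 0, max(-41.9, 0) = 0
Node uu (S = 66.55): V_uu = 1/1.01·[0.8000·16.2050 + 0.2000·0.0000] = 12.8356
Node ud (S = 39.33): V_ud = 1/1.01·[0.8000·0.0000 + 0.2000·0.0000] = 0.0000
Node dd (S = 23.24): V_dd = 1/1.01·[0.8000·0.0000 + 0.2000·0.0000] = 0.0000
Node u (S = 60.5): V_u = 1/1.01·[0.8000·12.8356 + 0.2000·0.0000] = 10.1668
Node d (S = 35.75): V_d = 1/1.01·[0.8000·0.0000 + 0.2000·0.0000] = 0.0000
Node 0 (S = 55): V_0 = 1/1.01·[0.8000·10.1668 + 0.2000·0.0000] = 8.0529

€8.05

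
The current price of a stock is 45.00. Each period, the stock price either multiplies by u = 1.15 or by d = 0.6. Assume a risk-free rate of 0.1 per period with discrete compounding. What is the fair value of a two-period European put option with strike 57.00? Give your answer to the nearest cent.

3.82

Risk-neutral probability p = (1 + 0.1 − 0.6)/(1.15 − 0.6) = 0.5000/0.5500 = 0.9091
Terminal stock prices: S_uu = 59.51, S_ud = 31.05, S_dd = 16.2
Terminal payoffs (K − S): max(-2.512, 0) = 0, max(25.95, 0) = 25.95, max(40.8, 0) = 40.8
Node u (S = 51.75): V_u = 1/1.1·[0.9091·0.0000 + 0.0909·25.9500] = 2.1446
Node d (S = 27): V_d = 1/1.1·[0.9091·25.9500 + 0.0909·40.8000] = 24.8182
Node 0 (S = 45): V_0 = 1/1.1·[0.9091·2.1446 + 0.0909·24.8182] = 3.8235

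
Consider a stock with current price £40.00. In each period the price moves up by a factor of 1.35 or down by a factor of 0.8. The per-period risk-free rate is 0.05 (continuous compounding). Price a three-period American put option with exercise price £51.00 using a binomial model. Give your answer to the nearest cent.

£11.72

Risk-neutral probability p = (e^0.05 − 0.8)/(1.35 − 0.8) = 0.2513/0.5500 = 0.4569
Terminal stock prices: S_uuu = 98.42, S_uud = 58.32, S_udd = 34.56, S_ddd = 20.48
Terminal payoffs (K − S): max(-47.42, 0) = 0, max(-7.32, 0) = 0, max(16.44, 0) = 16.44, max(30.52, 0) = 30.52
Node uu (S = 72.9): continuation = e^(−0.05)·[0.4569·0.0000 + 0.5431·0.0000] = 0.0000; exercise value = 0.0000 ≤ continuation, so V_uu = 0.0000
Node ud (S = 43.2): continuation = e^(−0.05)·[0.4569·0.0000 + 0.5431·16.4400] = 8.4938; exercise value = 7.8000 ≤ continuation, so V_ud = 8.4938
Node dd (S = 25.6): continuation = e^(−0.05)·[0.4569·16.4400 + 0.5431·30.5200] = 22.9127; exercise value = 25.4000 > continuation, so V_dd = 25.4000 (exercise)
Node u (S = 54): continuation = e^(−0.05)·[0.4569·0.0000 + 0.5431·8.4938] = 4.3884; exercise value = 0.0000 ≤ continuation, so V_u = 4.3884
Node d (S = 32): continuation = e^(−0.05)·[0.4569·8.4938 + 0.5431·25.4000] = 16.8142; exercise value = 19.0000 > continuation, so V_d = 19.0000 (exercise)
Node 0 (S = 40): continuation = e^(−0.05)·[0.4569·4.3884 + 0.5431·19.0000] = 11.7235; exercise value = 11.0000 ≤ continuation, so V_0 = 11.7235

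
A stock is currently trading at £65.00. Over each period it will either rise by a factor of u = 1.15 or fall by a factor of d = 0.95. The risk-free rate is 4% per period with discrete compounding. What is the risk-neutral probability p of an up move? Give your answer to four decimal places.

Risk-neutral probability p = (1 + 0.04 − 0.95)/(1.15 − 0.95) = 0.0900/0.2000 = 0.4500

p = 0.4500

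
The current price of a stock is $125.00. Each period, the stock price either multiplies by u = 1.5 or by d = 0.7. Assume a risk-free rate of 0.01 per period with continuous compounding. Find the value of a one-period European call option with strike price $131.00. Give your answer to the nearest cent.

Risk-neutral probability p = (e^0.01 − 0.7)/(1.5 − 0.7) = 0.3101/0.8000 = 0.3876
Terminal stock prices: S_u = 187.5, S_d = 87.5
Terminal payoffs (S − K): max(56.5, 0) = 56.5, max(-43.5, 0) = 0
Node 0 (S = 125): V_0 = e^(−0.01)·[0.3876·56.5000 + 0.6124·0.0000] = 21.6794

$21.68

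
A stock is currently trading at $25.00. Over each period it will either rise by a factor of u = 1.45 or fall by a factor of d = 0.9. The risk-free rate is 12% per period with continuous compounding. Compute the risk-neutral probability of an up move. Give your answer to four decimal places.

p = 0.4136

Risk-neutral probability p = (e^0.12 − 0.9)/(1.45 − 0.9) = 0.2275/0.5500 = 0.4136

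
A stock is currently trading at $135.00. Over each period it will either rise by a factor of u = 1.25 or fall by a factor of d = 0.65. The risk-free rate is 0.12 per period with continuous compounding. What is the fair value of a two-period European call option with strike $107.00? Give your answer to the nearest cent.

Risk-neutral probability p = (e^0.12 − 0.65)/(1.25 − 0.65) = 0.4775/0.6000 = 0.7958
Terminal stock prices: S_uu = 210.9, S_ud = 109.7, S_dd = 57.04
Terminal payoffs (S − K): max(103.9, 0) = 103.9, max(2.688, 0) = 2.688, max(-49.96, 0) = 0
Node u (S = 168.8): V_u = e^(−0.12)·[0.7958·103.9375 + 0.2042·2.6875] = 73.8495
Node d (S = 87.75): V_d = e^(−0.12)·[0.7958·2.6875 + 0.2042·0.0000] = 1.8969
Node 0 (S = 135): V_0 = e^(−0.12)·[0.7958·73.8495 + 0.2042·1.8969] = 52.4692

$52.47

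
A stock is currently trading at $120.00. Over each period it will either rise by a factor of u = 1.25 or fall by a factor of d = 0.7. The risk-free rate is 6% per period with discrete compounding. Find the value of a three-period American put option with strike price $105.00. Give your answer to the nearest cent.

Risk-neutral probability p = (1 + 0.06 − 0.7)/(1.25 − 0.7) = 0.3600/0.5500 = 0.6545
Terminal stock prices: S_uuu = 234.4, S_uud = 131.2, S_udd = 73.5, S_ddd = 41.16
Terminal payoffs (K − S): max(-129.4, 0) = 0, max(-26.25, 0) = 0, max(31.5, 0) = 31.5, max(63.84, 0) = 63.84
Node uu (S = 187.5): continuation = 1/1.06·[0.6545·0.0000 + 0.3455·0.0000] = 0.0000; exercise value = 0.0000 ≤ continuation, so V_uu = 0.0000
Node ud (S = 105): continuation = 1/1.06·[0.6545·0.0000 + 0.3455·31.5000] = 10.2659; exercise value = 0.0000 ≤ continuation, so V_ud = 10.2659
Node dd (S = 58.8): continuation = 1/1.06·[0.6545·31.5000 + 0.3455·63.8400] = 40.2566; exercise value = 46.2000 > continuation, so V_dd = 46.2000 (exercise)
Node u (S = 150): continuation = 1/1.06·[0.6545·0.0000 + 0.3455·10.2659] = 3.3457; exercise value = 0.0000 ≤ continuation, so V_u = 3.3457
Node d (S = 84): continuation = 1/1.06·[0.6545·10.2659 + 0.3455·46.2000] = 21.3957; exercise value = 21.0000 ≤ continuation, so V_d = 21.3957
Node 0 (S = 120): continuation = 1/1.06·[0.6545·3.3457 + 0.3455·21.3957] = 9.0388; exercise value = 0.0000 ≤ continuation, so V_0 = 9.0388

$9.04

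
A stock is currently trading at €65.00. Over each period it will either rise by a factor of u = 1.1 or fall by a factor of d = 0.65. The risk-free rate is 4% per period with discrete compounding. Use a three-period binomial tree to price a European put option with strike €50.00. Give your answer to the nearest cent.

€0.88

Risk-neutral probability p = (1 + 0.04 − 0.65)/(1.1 − 0.65) = 0.3900/0.4500 = 0.8667
Terminal stock prices: S_uuu = 86.52, S_uud = 51.12, S_udd = 30.21, S_ddd = 17.85
Terminal payoffs (K − S): max(-36.52, 0) = 0, max(-1.123, 0) = 0, max(19.79, 0) = 19.79, max(32.15, 0) = 32.15
Node uu (S = 78.65): V_uu = 1/1.04·[0.8667·0.0000 + 0.1333·0.0000] = 0.0000
Node ud (S = 46.48): V_ud = 1/1.04·[0.8667·0.0000 + 0.1333·19.7912] = 2.5373
Node dd (S = 27.46): V_dd = 1/1.04·[0.8667·19.7912 + 0.1333·32.1494] = 20.6144
Node u (S = 71.5): V_u = 1/1.04·[0.8667·0.0000 + 0.1333·2.5373] = 0.3253
Node d (S = 42.25): V_d = 1/1.04·[0.8667·2.5373 + 0.1333·20.6144] = 4.7573
Node 0 (S = 65): V_0 = 1/1.04·[0.8667·0.3253 + 0.1333·4.7573] = 0.8810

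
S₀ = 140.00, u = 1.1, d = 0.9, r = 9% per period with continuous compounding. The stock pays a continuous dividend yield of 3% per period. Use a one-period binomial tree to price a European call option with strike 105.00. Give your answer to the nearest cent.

39.90

Per-period risk-free factor R = e^0.09 = 1.0942; dividend-adjusted growth = e^(0.09−0.03) = 1.0618.
Risk-neutral probability p = (1.0618 − 0.9)/(1.1 − 0.9) = 0.1618/0.2000 = 0.8092
Terminal stock prices: S_u = 154, S_d = 126
Terminal payoffs (S − K): max(49, 0) = 49, max(21, 0) = 21
Node 0 (S = 140): V_0 = e^(−0.09)·[0.8092·49.0000 + 0.1908·21.0000] = 39.8996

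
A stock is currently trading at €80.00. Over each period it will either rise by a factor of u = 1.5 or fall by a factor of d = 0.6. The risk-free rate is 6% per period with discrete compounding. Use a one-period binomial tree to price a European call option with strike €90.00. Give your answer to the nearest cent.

€14.47

Risk-neutral probability p = (1 + 0.06 − 0.6)/(1.5 − 0.6) = 0.4600/0.9000 = 0.5111
Terminal stock prices: S_u = 120, S_d = 48
Terminal payoffs (S − K): max(30, 0) = 30, max(-42, 0) = 0
Node 0 (S = 80): V_0 = 1/1.06·[0.5111·30.0000 + 0.4889·0.0000] = 14.4654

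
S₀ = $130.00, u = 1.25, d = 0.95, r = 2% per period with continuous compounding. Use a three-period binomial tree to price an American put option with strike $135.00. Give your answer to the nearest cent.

Risk-neutral probability p = (e^0.02 − 0.95)/(1.25 − 0.95) = 0.0702/0.3000 = 0.2340
Terminal stock prices: S_uuu = 253.9, S_uud = 193, S_udd = 146.7, S_ddd = 111.5
Terminal payoffs (K − S): max(-118.9, 0) = 0, max(-57.97, 0) = 0, max(-11.66, 0) = 0, max(23.54, 0) = 23.54
Node uu (S = 203.1): continuation = e^(−0.02)·[0.2340·0.0000 + 0.7660·0.0000] = 0.0000; exercise value = 0.0000 ≤ continuation, so V_uu = 0.0000
Node ud (S = 154.4): continuation = e^(−0.02)·[0.2340·0.0000 + 0.7660·0.0000] = 0.0000; exercise value = 0.0000 ≤ continuation, so V_ud = 0.0000
Node dd (S = 117.3): continuation = e^(−0.02)·[0.2340·0.0000 + 0.7660·23.5413] = 17.6754; exercise value = 17.6750 ≤ continuation, so V_dd = 17.6754
Node u (S = 162.5): continuation = e^(−0.02)·[0.2340·0.0000 + 0.7660·0.0000] = 0.0000; exercise value = 0.0000 ≤ continuation, so V_u = 0.0000
Node d (S = 123.5): continuation = e^(−0.02)·[0.2340·0.0000 + 0.7660·17.6754] = 13.2712; exercise value = 11.5000 ≤ continuation, so V_d = 13.2712
Node 0 (S = 130): continuation = e^(−0.02)·[0.2340·0.0000 + 0.7660·13.2712] = 9.9644; exercise value = 5.0000 ≤ continuation, so V_0 = 9.9644

$9.96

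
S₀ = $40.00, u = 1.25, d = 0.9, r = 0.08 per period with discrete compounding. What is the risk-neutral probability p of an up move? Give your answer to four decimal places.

Risk-neutral probability p = (1 + 0.08 − 0.9)/(1.25 − 0.9) = 0.1800/0.3500 = 0.5143

p = 0.5143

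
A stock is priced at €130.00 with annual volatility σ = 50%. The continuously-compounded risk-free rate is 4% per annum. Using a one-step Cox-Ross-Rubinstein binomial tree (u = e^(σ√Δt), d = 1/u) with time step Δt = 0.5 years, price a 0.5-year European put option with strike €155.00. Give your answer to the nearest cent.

€34.94

CRR parameters: u = e^(σ√Δt) = e^(0.5·√0.5) = 1.4241, d = 1/u = 0.7022
Per-period rate: rΔt = 0.04·0.5 = 0.02, so R = e^0.02 = 1.0202
Risk-neutral probability p = (e^0.02 − 0.7022)/(1.4241 − 0.7022) = 0.3180/0.7219 = 0.4405
Terminal stock prices: S_u = 185.1, S_d = 91.28
Terminal payoffs (K − S): max(-30.14, 0) = 0, max(63.72, 0) = 63.72
Node 0 (S = 130): V_0 = e^(−0.02)·[0.4405·0.0000 + 0.5595·63.7155] = 34.9427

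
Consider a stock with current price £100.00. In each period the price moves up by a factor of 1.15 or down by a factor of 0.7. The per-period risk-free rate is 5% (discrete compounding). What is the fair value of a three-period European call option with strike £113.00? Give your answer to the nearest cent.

Risk-neutral probability p = (1 + 0.05 − 0.7)/(1.15 − 0.7) = 0.3500/0.4500 = 0.7778
Terminal stock prices: S_uuu = 152.1, S_uud = 92.57, S_udd = 56.35, S_ddd = 34.3
Terminal payoffs (S − K): max(39.09, 0) = 39.09, max(-20.43, 0) = 0, max(-56.65, 0) = 0, max(-78.7, 0) = 0
Node uu (S = 132.2): V_uu = 1/1.05·[0.7778·39.0875 + 0.2222·0.0000] = 28.9537
Node ud (S = 80.5): V_ud = 1/1.05·[0.7778·0.0000 + 0.2222·0.0000] = 0.0000
Node dd (S = 49): V_dd = 1/1.05·[0.7778·0.0000 + 0.2222·0.0000] = 0.0000
Node u (S = 115): V_u = 1/1.05·[0.7778·28.9537 + 0.2222·0.0000] = 21.4472
Node d (S = 70): V_d = 1/1.05·[0.7778·0.0000 + 0.2222·0.0000] = 0.0000
Node 0 (S = 100): V_0 = 1/1.05·[0.7778·21.4472 + 0.2222·0.0000] = 15.8868

£15.89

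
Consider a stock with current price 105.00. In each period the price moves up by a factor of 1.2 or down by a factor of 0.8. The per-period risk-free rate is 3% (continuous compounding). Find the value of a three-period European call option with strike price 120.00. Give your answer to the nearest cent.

Risk-neutral probability p = (e^0.03 − 0.8)/(1.2 − 0.8) = 0.2305/0.4000 = 0.5761
Terminal stock prices: S_uuu = 181.4, S_uud = 121, S_udd = 80.64, S_ddd = 53.76
Terminal payoffs (S − K): max(61.44, 0) = 61.44, max(0.96, 0) = 0.96, max(-39.36, 0) = 0, max(-66.24, 0) = 0
Node uu (S = 151.2): V_uu = e^(−0.03)·[0.5761·61.4400 + 0.4239·0.9600] = 34.7465
Node ud (S = 100.8): V_ud = e^(−0.03)·[0.5761·0.9600 + 0.4239·0.0000] = 0.5367
Node dd (S = 67.2): V_dd = e^(−0.03)·[0.5761·0.0000 + 0.4239·0.0000] = 0.0000
Node u (S = 126): V_u = e^(−0.03)·[0.5761·34.7465 + 0.4239·0.5367] = 19.6479
Node d (S = 84): V_d = e^(−0.03)·[0.5761·0.5367 + 0.4239·0.0000] = 0.3001
Node 0 (S = 105): V_0 = e^(−0.03)·[0.5761·19.6479 + 0.4239·0.3001] = 11.1087

11.11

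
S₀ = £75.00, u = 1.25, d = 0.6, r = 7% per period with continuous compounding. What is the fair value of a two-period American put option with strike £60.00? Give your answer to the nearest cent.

Risk-neutral probability p = (e^0.07 − 0.6)/(1.25 − 0.6) = 0.4725/0.6500 = 0.7269
Terminal stock prices: S_uu = 117.2, S_ud = 56.25, S_dd = 27
Terminal payoffs (K − S): max(-57.19, 0) = 0, max(3.75, 0) = 3.75, max(33, 0) = 33
Node u (S = 93.75): continuation = e^(−0.07)·[0.7269·0.0000 + 0.2731·3.7500] = 0.9548; exercise value = 0.0000 ≤ continuation, so V_u = 0.9548
Node d (S = 45): continuation = e^(−0.07)·[0.7269·3.7500 + 0.2731·33.0000] = 10.9436; exercise value = 15.0000 > continuation, so V_d = 15.0000 (exercise)
Node 0 (S = 75): continuation = e^(−0.07)·[0.7269·0.9548 + 0.2731·15.0000] = 4.4662; exercise value = 0.0000 ≤ continuation, so V_0 = 4.4662

£4.47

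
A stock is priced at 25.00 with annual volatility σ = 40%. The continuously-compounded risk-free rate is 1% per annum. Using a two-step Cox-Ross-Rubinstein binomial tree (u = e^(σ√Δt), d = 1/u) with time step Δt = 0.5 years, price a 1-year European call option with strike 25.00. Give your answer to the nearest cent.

3.62

CRR parameters: u = e^(σ√Δt) = e^(0.4·√0.5) = 1.3269, d = 1/u = 0.7536
Per-period rate: rΔt = 0.01·0.5 = 0.005, so R = e^0.005 = 1.0050
Risk-neutral probability p = (e^0.005 − 0.7536)/(1.3269 − 0.7536) = 0.2514/0.5733 = 0.4385
Terminal stock prices: S_uu = 44.02, S_ud = 25, S_dd = 14.2
Terminal payoffs (S − K): max(19.02, 0) = 19.02, max(0, 0) = 0, max(-10.8, 0) = 0
Node u (S = 33.17): V_u = e^(−0.005)·[0.4385·19.0164 + 0.5615·0.0000] = 8.2971
Node d (S = 18.84): V_d = e^(−0.005)·[0.4385·0.0000 + 0.5615·0.0000] = 0.0000
Node 0 (S = 25): V_0 = e^(−0.005)·[0.4385·8.2971 + 0.5615·0.0000] = 3.6201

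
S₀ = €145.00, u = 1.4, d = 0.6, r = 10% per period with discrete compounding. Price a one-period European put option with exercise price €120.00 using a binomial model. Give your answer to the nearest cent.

Risk-neutral probability p = (1 + 0.1 − 0.6)/(1.4 − 0.6) = 0.5000/0.8000 = 0.6250
Terminal stock prices: S_u = 203, S_d = 87
Terminal payoffs (K − S): max(-83, 0) = 0, max(33, 0) = 33
Node 0 (S = 145): V_0 = 1/1.1·[0.6250·0.0000 + 0.3750·33.0000] = 11.2500

€11.25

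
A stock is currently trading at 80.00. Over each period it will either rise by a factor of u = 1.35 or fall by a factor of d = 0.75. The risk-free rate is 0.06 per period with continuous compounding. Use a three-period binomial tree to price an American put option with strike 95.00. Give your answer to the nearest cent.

19.26

Risk-neutral probability p = (e^0.06 − 0.75)/(1.35 − 0.75) = 0.3118/0.6000 = 0.5197
Terminal stock prices: S_uuu = 196.8, S_uud = 109.4, S_udd = 60.75, S_ddd = 33.75
Terminal payoffs (K − S): max(-101.8, 0) = 0, max(-14.35, 0) = 0, max(34.25, 0) = 34.25, max(61.25, 0) = 61.25
Node uu (S = 145.8): continuation = e^(−0.06)·[0.5197·0.0000 + 0.4803·0.0000] = 0.0000; exercise value = 0.0000 ≤ continuation, so V_uu = 0.0000
Node ud (S = 81): continuation = e^(−0.06)·[0.5197·0.0000 + 0.4803·34.2500] = 15.4914; exercise value = 14.0000 ≤ continuation, so V_ud = 15.4914
Node dd (S = 45): continuation = e^(−0.06)·[0.5197·34.2500 + 0.4803·61.2500] = 44.4676; exercise value = 50.0000 > continuation, so V_dd = 50.0000 (exercise)
Node u (S = 108): continuation = e^(−0.06)·[0.5197·0.0000 + 0.4803·15.4914] = 7.0068; exercise value = 0.0000 ≤ continuation, so V_u = 7.0068
Node d (S = 60): continuation = e^(−0.06)·[0.5197·15.4914 + 0.4803·50.0000] = 30.1976; exercise value = 35.0000 > continuation, so V_d = 35.0000 (exercise)
Node 0 (S = 80): continuation = e^(−0.06)·[0.5197·7.0068 + 0.4803·35.0000] = 19.2602; exercise value = 15.0000 ≤ continuation, so V_0 = 19.2602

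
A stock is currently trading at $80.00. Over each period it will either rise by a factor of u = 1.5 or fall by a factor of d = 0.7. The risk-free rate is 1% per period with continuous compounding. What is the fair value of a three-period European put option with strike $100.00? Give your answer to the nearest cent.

Risk-neutral probability p = (e^0.01 − 0.7)/(1.5 − 0.7) = 0.3101/0.8000 = 0.3876
Terminal stock prices: S_uuu = 270, S_uud = 126, S_udd = 58.8, S_ddd = 27.44
Terminal payoffs (K − S): max(-170, 0) = 0, max(-26, 0) = 0, max(41.2, 0) = 41.2, max(72.56, 0) = 72.56
Node uu (S = 180): V_uu = e^(−0.01)·[0.3876·0.0000 + 0.6124·0.0000] = 0.0000
Node ud (S = 84): V_ud = e^(−0.01)·[0.3876·0.0000 + 0.6124·41.2000] = 24.9813
Node dd (S = 39.2): V_dd = e^(−0.01)·[0.3876·41.2000 + 0.6124·72.5600] = 59.8050
Node u (S = 120): V_u = e^(−0.01)·[0.3876·0.0000 + 0.6124·24.9813] = 15.1473
Node d (S = 56): V_d = e^(−0.01)·[0.3876·24.9813 + 0.6124·59.8050] = 45.8479
Node 0 (S = 80): V_0 = e^(−0.01)·[0.3876·15.1473 + 0.6124·45.8479] = 33.6117

$33.61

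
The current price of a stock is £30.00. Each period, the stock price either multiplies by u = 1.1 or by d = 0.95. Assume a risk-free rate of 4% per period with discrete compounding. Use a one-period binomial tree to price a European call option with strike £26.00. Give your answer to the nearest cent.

Risk-neutral probability p = (1 + 0.04 − 0.95)/(1.1 − 0.95) = 0.0900/0.1500 = 0.6000
Terminal stock prices: S_u = 33, S_d = 28.5
Terminal payoffs (S − K): max(7, 0) = 7, max(2.5, 0) = 2.5
Node 0 (S = 30): V_0 = 1/1.04·[0.6000·7.0000 + 0.4000·2.5000] = 5.0000

£5.00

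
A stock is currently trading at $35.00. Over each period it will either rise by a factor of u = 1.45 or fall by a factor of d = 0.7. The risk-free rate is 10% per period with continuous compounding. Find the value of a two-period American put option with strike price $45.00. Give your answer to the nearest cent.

$10.46

Risk-neutral probability p = (e^0.1 − 0.7)/(1.45 − 0.7) = 0.4052/0.7500 = 0.5402
Terminal stock prices: S_uu = 73.59, S_ud = 35.52, S_dd = 17.15
Terminal payoffs (K − S): max(-28.59, 0) = 0, max(9.475, 0) = 9.475, max(27.85, 0) = 27.85
Node u (S = 50.75): continuation = e^(−0.1)·[0.5402·0.0000 + 0.4598·9.4750] = 3.9418; exercise value = 0.0000 ≤ continuation, so V_u = 3.9418
Node d (S = 24.5): continuation = e^(−0.1)·[0.5402·9.4750 + 0.4598·27.8500] = 16.2177; exercise value = 20.5000 > continuation, so V_d = 20.5000 (exercise)
Node 0 (S = 35): continuation = e^(−0.1)·[0.5402·3.9418 + 0.4598·20.5000] = 10.4552; exercise value = 10.0000 ≤ continuation, so V_0 = 10.4552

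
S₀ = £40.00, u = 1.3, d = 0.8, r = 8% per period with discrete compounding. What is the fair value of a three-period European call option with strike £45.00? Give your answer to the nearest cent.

£8.96

Risk-neutral probability p = (1 + 0.08 − 0.8)/(1.3 − 0.8) = 0.2800/0.5000 = 0.5600
Terminal stock prices: S_uuu = 87.88, S_uud = 54.08, S_udd = 33.28, S_ddd = 20.48
Terminal payoffs (S − K): max(42.88, 0) = 42.88, max(9.08, 0) = 9.08, max(-11.72, 0) = 0, max(-24.52, 0) = 0
Node uu (S = 67.6): V_uu = 1/1.08·[0.5600·42.8800 + 0.4400·9.0800] = 25.9333
Node ud (S = 41.6): V_ud = 1/1.08·[0.5600·9.0800 + 0.4400·0.0000] = 4.7081
Node dd (S = 25.6): V_dd = 1/1.08·[0.5600·0.0000 + 0.4400·0.0000] = 0.0000
Node u (S = 52): V_u = 1/1.08·[0.5600·25.9333 + 0.4400·4.7081] = 15.3650
Node d (S = 32): V_d = 1/1.08·[0.5600·4.7081 + 0.4400·0.0000] = 2.4413
Node 0 (S = 40): V_0 = 1/1.08·[0.5600·15.3650 + 0.4400·2.4413] = 8.9617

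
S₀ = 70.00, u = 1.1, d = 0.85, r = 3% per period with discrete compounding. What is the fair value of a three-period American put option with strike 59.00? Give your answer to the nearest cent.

0.97

Risk-neutral probability p = (1 + 0.03 − 0.85)/(1.1 − 0.85) = 0.1800/0.2500 = 0.7200
Terminal stock prices: S_uuu = 93.17, S_uud = 72, S_udd = 55.63, S_ddd = 42.99
Terminal payoffs (K − S): max(-34.17, 0) = 0, max(-13, 0) = 0, max(3.368, 0) = 3.368, max(16.01, 0) = 16.01
Node uu (S = 84.7): continuation = 1/1.03·[0.7200·0.0000 + 0.2800·0.0000] = 0.0000; exercise value = 0.0000 ≤ continuation, so V_uu = 0.0000
Node ud (S = 65.45): continuation = 1/1.03·[0.7200·0.0000 + 0.2800·3.3675] = 0.9154; exercise value = 0.0000 ≤ continuation, so V_ud = 0.9154
Node dd (S = 50.57): continuation = 1/1.03·[0.7200·3.3675 + 0.2800·16.0113] = 6.7066; exercise value = 8.4250 > continuation, so V_dd = 8.4250 (exercise)
Node u (S = 77): continuation = 1/1.03·[0.7200·0.0000 + 0.2800·0.9154] = 0.2489; exercise value = 0.0000 ≤ continuation, so V_u = 0.2489
Node d (S = 59.5): continuation = 1/1.03·[0.7200·0.9154 + 0.2800·8.4250] = 2.9302; exercise value = 0.0000 ≤ continuation, so V_d = 2.9302
Node 0 (S = 70): continuation = 1/1.03·[0.7200·0.2489 + 0.2800·2.9302] = 0.9705; exercise value = 0.0000 ≤ continuation, so V_0 = 0.9705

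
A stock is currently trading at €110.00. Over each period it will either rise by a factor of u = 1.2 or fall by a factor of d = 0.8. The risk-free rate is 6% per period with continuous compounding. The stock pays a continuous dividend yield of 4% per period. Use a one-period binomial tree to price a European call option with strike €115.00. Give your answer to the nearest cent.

Per-period risk-free factor R = e^0.06 = 1.0618; dividend-adjusted growth = e^(0.06−0.04) = 1.0202.
Risk-neutral probability p = (1.0202 − 0.8)/(1.2 − 0.8) = 0.2202/0.4000 = 0.5505
Terminal stock prices: S_u = 132, S_d = 88
Terminal payoffs (S − K): max(17, 0) = 17, max(-27, 0) = 0
Node 0 (S = 110): V_0 = e^(−0.06)·[0.5505·17.0000 + 0.4495·0.0000] = 8.8136

€8.81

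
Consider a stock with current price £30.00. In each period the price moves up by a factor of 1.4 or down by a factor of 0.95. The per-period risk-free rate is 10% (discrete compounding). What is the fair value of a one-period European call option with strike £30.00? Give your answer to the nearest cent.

Risk-neutral probability p = (1 + 0.1 − 0.95)/(1.4 − 0.95) = 0.1500/0.4500 = 0.3333
Terminal stock prices: S_u = 42, S_d = 28.5
Terminal payoffs (S − K): max(12, 0) = 12, max(-1.5, 0) = 0
Node 0 (S = 30): V_0 = 1/1.1·[0.3333·12.0000 + 0.6667·0.0000] = 3.6364

£3.64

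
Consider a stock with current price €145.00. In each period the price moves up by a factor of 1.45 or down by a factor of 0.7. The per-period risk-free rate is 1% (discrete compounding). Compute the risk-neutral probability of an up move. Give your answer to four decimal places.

p = 0.4133

Risk-neutral probability p = (1 + 0.01 − 0.7)/(1.45 − 0.7) = 0.3100/0.7500 = 0.4133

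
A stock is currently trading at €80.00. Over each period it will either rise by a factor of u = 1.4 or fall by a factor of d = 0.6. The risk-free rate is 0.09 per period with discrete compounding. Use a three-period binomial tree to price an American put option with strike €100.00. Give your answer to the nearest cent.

Risk-neutral probability p = (1 + 0.09 − 0.6)/(1.4 − 0.6) = 0.4900/0.8000 = 0.6125
Terminal stock prices: S_uuu = 219.5, S_uud = 94.08, S_udd = 40.32, S_ddd = 17.28
Terminal payoffs (K − S): max(-119.5, 0) = 0, max(5.92, 0) = 5.92, max(59.68, 0) = 59.68, max(82.72, 0) = 82.72
Node uu (S = 156.8): continuation = 1/1.09·[0.6125·0.0000 + 0.3875·5.9200] = 2.1046; exercise value = 0.0000 ≤ continuation, so V_uu = 2.1046
Node ud (S = 67.2): continuation = 1/1.09·[0.6125·5.9200 + 0.3875·59.6800] = 24.5431; exercise value = 32.8000 > continuation, so V_ud = 32.8000 (exercise)
Node dd (S = 28.8): continuation = 1/1.09·[0.6125·59.6800 + 0.3875·82.7200] = 62.9431; exercise value = 71.2000 > continuation, so V_dd = 71.2000 (exercise)
Node u (S = 112): continuation = 1/1.09·[0.6125·2.1046 + 0.3875·32.8000] = 12.8432; exercise value = 0.0000 ≤ continuation, so V_u = 12.8432
Node d (S = 48): continuation = 1/1.09·[0.6125·32.8000 + 0.3875·71.2000] = 43.7431; exercise value = 52.0000 > continuation, so V_d = 52.0000 (exercise)
Node 0 (S = 80): continuation = 1/1.09·[0.6125·12.8432 + 0.3875·52.0000] = 25.7032; exercise value = 20.0000 ≤ continuation, so V_0 = 25.7032

€25.70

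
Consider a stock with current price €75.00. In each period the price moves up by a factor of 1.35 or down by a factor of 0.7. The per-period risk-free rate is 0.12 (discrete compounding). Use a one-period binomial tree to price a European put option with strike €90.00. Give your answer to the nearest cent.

Risk-neutral probability p = (1 + 0.12 − 0.7)/(1.35 − 0.7) = 0.4200/0.6500 = 0.6462
Terminal stock prices: S_u = 101.2, S_d = 52.5
Terminal payoffs (K − S): max(-11.25, 0) = 0, max(37.5, 0) = 37.5
Node 0 (S = 75): V_0 = 1/1.12·[0.6462·0.0000 + 0.3538·37.5000] = 11.8475

€11.85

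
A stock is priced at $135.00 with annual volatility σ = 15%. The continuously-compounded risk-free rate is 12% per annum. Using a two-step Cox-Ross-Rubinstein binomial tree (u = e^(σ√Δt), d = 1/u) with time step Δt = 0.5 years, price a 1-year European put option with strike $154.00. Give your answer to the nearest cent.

$8.27

CRR parameters: u = e^(σ√Δt) = e^(0.15·√0.5) = 1.1119, d = 1/u = 0.8994
Per-period rate: rΔt = 0.12·0.5 = 0.06, so R = e^0.06 = 1.0618
Risk-neutral probability p = (e^0.06 − 0.8994)/(1.1119 − 0.8994) = 0.1625/0.2125 = 0.7645
Terminal stock prices: S_uu = 166.9, S_ud = 135, S_dd = 109.2
Terminal payoffs (K − S): max(-12.9, 0) = 0, max(19, 0) = 19, max(44.8, 0) = 44.8
Node u (S = 150.1): V_u = e^(−0.06)·[0.7645·0.0000 + 0.2355·19.0000] = 4.2146
Node d (S = 121.4): V_d = e^(−0.06)·[0.7645·19.0000 + 0.2355·44.8042] = 23.6174
Node 0 (S = 135): V_0 = e^(−0.06)·[0.7645·4.2146 + 0.2355·23.6174] = 8.2731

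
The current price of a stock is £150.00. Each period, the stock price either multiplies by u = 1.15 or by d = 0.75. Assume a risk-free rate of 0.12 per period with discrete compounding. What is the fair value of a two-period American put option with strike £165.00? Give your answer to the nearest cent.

£15.00

Risk-neutral probability p = (1 + 0.12 − 0.75)/(1.15 − 0.75) = 0.3700/0.4000 = 0.9250
Terminal stock prices: S_uu = 198.4, S_ud = 129.4, S_dd = 84.38
Terminal payoffs (K − S): max(-33.37, 0) = 0, max(35.62, 0) = 35.62, max(80.62, 0) = 80.62
Node u (S = 172.5): continuation = 1/1.12·[0.9250·0.0000 + 0.0750·35.6250] = 2.3856; exercise value = 0.0000 ≤ continuation, so V_u = 2.3856
Node d (S = 112.5): continuation = 1/1.12·[0.9250·35.6250 + 0.0750·80.6250] = 34.8214; exercise value = 52.5000 > continuation, so V_d = 52.5000 (exercise)
Node 0 (S = 150): continuation = 1/1.12·[0.9250·2.3856 + 0.0750·52.5000] = 5.4859; exercise value = 15.0000 > continuation, so V_0 = 15.0000 (exercise)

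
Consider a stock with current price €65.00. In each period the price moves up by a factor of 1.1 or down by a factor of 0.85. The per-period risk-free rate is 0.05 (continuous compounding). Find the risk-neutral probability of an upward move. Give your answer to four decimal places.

p = 0.8051

Risk-neutral probability p = (e^0.05 − 0.85)/(1.1 − 0.85) = 0.2013/0.2500 = 0.8051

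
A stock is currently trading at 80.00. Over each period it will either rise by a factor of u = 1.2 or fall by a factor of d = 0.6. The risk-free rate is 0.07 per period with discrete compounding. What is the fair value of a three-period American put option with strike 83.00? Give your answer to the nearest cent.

12.36

Risk-neutral probability p = (1 + 0.07 − 0.6)/(1.2 − 0.6) = 0.4700/0.6000 = 0.7833
Terminal stock prices: S_uuu = 138.2, S_uud = 69.12, S_udd = 34.56, S_ddd = 17.28
Terminal payoffs (K − S): max(-55.24, 0) = 0, max(13.88, 0) = 13.88, max(48.44, 0) = 48.44, max(65.72, 0) = 65.72
Node uu (S = 115.2): continuation = 1/1.07·[0.7833·0.0000 + 0.2167·13.8800] = 2.8106; exercise value = 0.0000 ≤ continuation, so V_uu = 2.8106
Node ud (S = 57.6): continuation = 1/1.07·[0.7833·13.8800 + 0.2167·48.4400] = 19.9701; exercise value = 25.4000 > continuation, so V_ud = 25.4000 (exercise)
Node dd (S = 28.8): continuation = 1/1.07·[0.7833·48.4400 + 0.2167·65.7200] = 48.7701; exercise value = 54.2000 > continuation, so V_dd = 54.2000 (exercise)
Node u (S = 96): continuation = 1/1.07·[0.7833·2.8106 + 0.2167·25.4000] = 7.2009; exercise value = 0.0000 ≤ continuation, so V_u = 7.2009
Node d (S = 48): continuation = 1/1.07·[0.7833·25.4000 + 0.2167·54.2000] = 29.5701; exercise value = 35.0000 > continuation, so V_d = 35.0000 (exercise)
Node 0 (S = 80): continuation = 1/1.07·[0.7833·7.2009 + 0.2167·35.0000] = 12.3589; exercise value = 3.0000 ≤ continuation, so V_0 = 12.3589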